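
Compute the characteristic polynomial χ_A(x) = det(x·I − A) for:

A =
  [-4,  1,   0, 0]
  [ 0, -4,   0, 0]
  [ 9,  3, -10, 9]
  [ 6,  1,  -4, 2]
x^4 + 16*x^3 + 96*x^2 + 256*x + 256

Expanding det(x·I − A) (e.g. by cofactor expansion or by noting that A is similar to its Jordan form J, which has the same characteristic polynomial as A) gives
  χ_A(x) = x^4 + 16*x^3 + 96*x^2 + 256*x + 256
which factors as (x + 4)^4. The eigenvalues (with algebraic multiplicities) are λ = -4 with multiplicity 4.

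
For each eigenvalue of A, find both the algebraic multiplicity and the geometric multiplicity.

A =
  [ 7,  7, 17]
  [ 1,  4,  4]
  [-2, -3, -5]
λ = 2: alg = 3, geom = 1

Step 1 — factor the characteristic polynomial to read off the algebraic multiplicities:
  χ_A(x) = (x - 2)^3

Step 2 — compute geometric multiplicities via the rank-nullity identity g(λ) = n − rank(A − λI):
  rank(A − (2)·I) = 2, so dim ker(A − (2)·I) = n − 2 = 1

Summary:
  λ = 2: algebraic multiplicity = 3, geometric multiplicity = 1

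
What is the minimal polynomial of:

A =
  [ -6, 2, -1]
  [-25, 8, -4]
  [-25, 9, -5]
x^3 + 3*x^2 + 3*x + 1

The characteristic polynomial is χ_A(x) = (x + 1)^3, so the eigenvalues are known. The minimal polynomial is
  m_A(x) = Π_λ (x − λ)^{k_λ}
where k_λ is the size of the *largest* Jordan block for λ (equivalently, the smallest k with (A − λI)^k v = 0 for every generalised eigenvector v of λ).

  λ = -1: largest Jordan block has size 3, contributing (x + 1)^3

So m_A(x) = (x + 1)^3 = x^3 + 3*x^2 + 3*x + 1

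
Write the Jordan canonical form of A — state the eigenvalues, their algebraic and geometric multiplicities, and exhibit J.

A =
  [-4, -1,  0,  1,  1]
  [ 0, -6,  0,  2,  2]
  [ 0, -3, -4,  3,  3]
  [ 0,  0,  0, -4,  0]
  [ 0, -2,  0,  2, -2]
J_2(-4) ⊕ J_1(-4) ⊕ J_1(-4) ⊕ J_1(-4)

The characteristic polynomial is
  det(x·I − A) = x^5 + 20*x^4 + 160*x^3 + 640*x^2 + 1280*x + 1024 = (x + 4)^5

Eigenvalues and multiplicities (the geometric multiplicity of λ is n − rank(A − λI), which equals the number of Jordan blocks for λ):
  λ = -4: algebraic multiplicity = 5, geometric multiplicity = 4

Determining the block sizes for each eigenvalue:
  λ = -4: 4 blocks summing to 5 forces exactly one block of size 2 and the rest size 1 → block sizes [2, 1, 1, 1]

Assembling the blocks gives a Jordan form
J =
  [-4,  1,  0,  0,  0]
  [ 0, -4,  0,  0,  0]
  [ 0,  0, -4,  0,  0]
  [ 0,  0,  0, -4,  0]
  [ 0,  0,  0,  0, -4]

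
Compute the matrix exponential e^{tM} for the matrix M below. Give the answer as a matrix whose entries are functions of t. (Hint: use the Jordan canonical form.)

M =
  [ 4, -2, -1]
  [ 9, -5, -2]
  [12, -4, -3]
e^{tM} =
  [6*exp(-t) - 5*exp(-2*t), -2*exp(-t) + 2*exp(-2*t), -exp(-t) + exp(-2*t)]
  [-6*t*exp(-t) + 15*exp(-t) - 15*exp(-2*t), 2*t*exp(-t) - 5*exp(-t) + 6*exp(-2*t), t*exp(-t) - 3*exp(-t) + 3*exp(-2*t)]
  [12*t*exp(-t), -4*t*exp(-t), -2*t*exp(-t) + exp(-t)]

Strategy: write M = P · J · P⁻¹ where J is a Jordan canonical form, so e^{tM} = P · e^{tJ} · P⁻¹, and e^{tJ} can be computed block-by-block.

M has Jordan form
J =
  [-2,  0,  0]
  [ 0, -1,  1]
  [ 0,  0, -1]
(up to reordering of blocks).

Per-block formulas:
  For a 1×1 block at λ = -2: exp(t · [-2]) = [e^(-2t)].
  For a 2×2 Jordan block J_2(-1): exp(t · J_2(-1)) = e^(-1t)·(I + t·N), where N is the 2×2 nilpotent shift.

After assembling e^{tJ} and conjugating by P, we get:

e^{tM} =
  [6*exp(-t) - 5*exp(-2*t), -2*exp(-t) + 2*exp(-2*t), -exp(-t) + exp(-2*t)]
  [-6*t*exp(-t) + 15*exp(-t) - 15*exp(-2*t), 2*t*exp(-t) - 5*exp(-t) + 6*exp(-2*t), t*exp(-t) - 3*exp(-t) + 3*exp(-2*t)]
  [12*t*exp(-t), -4*t*exp(-t), -2*t*exp(-t) + exp(-t)]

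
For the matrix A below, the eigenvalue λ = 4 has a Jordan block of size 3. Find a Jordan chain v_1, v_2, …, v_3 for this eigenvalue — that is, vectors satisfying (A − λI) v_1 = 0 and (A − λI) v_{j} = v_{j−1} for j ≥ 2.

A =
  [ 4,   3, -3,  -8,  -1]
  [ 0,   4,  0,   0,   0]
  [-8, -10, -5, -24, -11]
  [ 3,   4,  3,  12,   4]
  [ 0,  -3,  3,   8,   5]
A Jordan chain for λ = 4 of length 3:
v_1 = (1, 0, 3, -1, -1)ᵀ
v_2 = (3, 0, -10, 4, -3)ᵀ
v_3 = (0, 1, 0, 0, 0)ᵀ

Let N = A − (4)·I. We want v_3 with N^3 v_3 = 0 but N^2 v_3 ≠ 0; then v_{j-1} := N · v_j for j = 3, …, 2.

Pick v_3 = (0, 1, 0, 0, 0)ᵀ.
Then v_2 = N · v_3 = (3, 0, -10, 4, -3)ᵀ.
Then v_1 = N · v_2 = (1, 0, 3, -1, -1)ᵀ.

Sanity check: (A − (4)·I) v_1 = (0, 0, 0, 0, 0)ᵀ = 0. ✓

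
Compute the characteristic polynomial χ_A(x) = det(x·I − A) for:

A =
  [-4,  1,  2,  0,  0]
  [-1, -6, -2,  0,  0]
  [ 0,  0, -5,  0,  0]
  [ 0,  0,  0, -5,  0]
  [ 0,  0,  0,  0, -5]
x^5 + 25*x^4 + 250*x^3 + 1250*x^2 + 3125*x + 3125

Expanding det(x·I − A) (e.g. by cofactor expansion or by noting that A is similar to its Jordan form J, which has the same characteristic polynomial as A) gives
  χ_A(x) = x^5 + 25*x^4 + 250*x^3 + 1250*x^2 + 3125*x + 3125
which factors as (x + 5)^5. The eigenvalues (with algebraic multiplicities) are λ = -5 with multiplicity 5.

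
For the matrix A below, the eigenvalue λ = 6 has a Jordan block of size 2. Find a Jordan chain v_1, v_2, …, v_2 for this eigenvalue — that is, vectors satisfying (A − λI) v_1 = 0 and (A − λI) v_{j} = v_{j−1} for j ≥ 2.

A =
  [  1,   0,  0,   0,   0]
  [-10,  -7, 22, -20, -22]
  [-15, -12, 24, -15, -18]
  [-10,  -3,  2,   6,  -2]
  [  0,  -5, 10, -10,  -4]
A Jordan chain for λ = 6 of length 2:
v_1 = (0, -4, -6, -4, 0)ᵀ
v_2 = (0, 2, 1, 0, 0)ᵀ

Let N = A − (6)·I. We want v_2 with N^2 v_2 = 0 but N^1 v_2 ≠ 0; then v_{j-1} := N · v_j for j = 2, …, 2.

Pick v_2 = (0, 2, 1, 0, 0)ᵀ.
Then v_1 = N · v_2 = (0, -4, -6, -4, 0)ᵀ.

Sanity check: (A − (6)·I) v_1 = (0, 0, 0, 0, 0)ᵀ = 0. ✓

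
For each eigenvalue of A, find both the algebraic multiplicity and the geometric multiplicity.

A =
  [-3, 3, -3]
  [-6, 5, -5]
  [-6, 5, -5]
λ = -3: alg = 1, geom = 1; λ = 0: alg = 2, geom = 1

Step 1 — factor the characteristic polynomial to read off the algebraic multiplicities:
  χ_A(x) = x^2*(x + 3)

Step 2 — compute geometric multiplicities via the rank-nullity identity g(λ) = n − rank(A − λI):
  rank(A − (-3)·I) = 2, so dim ker(A − (-3)·I) = n − 2 = 1
  rank(A − (0)·I) = 2, so dim ker(A − (0)·I) = n − 2 = 1

Summary:
  λ = -3: algebraic multiplicity = 1, geometric multiplicity = 1
  λ = 0: algebraic multiplicity = 2, geometric multiplicity = 1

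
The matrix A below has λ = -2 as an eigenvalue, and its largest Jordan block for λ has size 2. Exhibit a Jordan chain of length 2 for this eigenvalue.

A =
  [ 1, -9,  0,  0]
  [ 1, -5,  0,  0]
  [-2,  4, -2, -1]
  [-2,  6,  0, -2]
A Jordan chain for λ = -2 of length 2:
v_1 = (3, 1, -2, -2)ᵀ
v_2 = (1, 0, 0, 0)ᵀ

Let N = A − (-2)·I. We want v_2 with N^2 v_2 = 0 but N^1 v_2 ≠ 0; then v_{j-1} := N · v_j for j = 2, …, 2.

Pick v_2 = (1, 0, 0, 0)ᵀ.
Then v_1 = N · v_2 = (3, 1, -2, -2)ᵀ.

Sanity check: (A − (-2)·I) v_1 = (0, 0, 0, 0)ᵀ = 0. ✓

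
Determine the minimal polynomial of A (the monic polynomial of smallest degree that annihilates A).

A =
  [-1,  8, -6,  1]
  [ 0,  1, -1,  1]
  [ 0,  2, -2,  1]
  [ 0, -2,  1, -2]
x^3 + 3*x^2 + 3*x + 1

The characteristic polynomial is χ_A(x) = (x + 1)^4, so the eigenvalues are known. The minimal polynomial is
  m_A(x) = Π_λ (x − λ)^{k_λ}
where k_λ is the size of the *largest* Jordan block for λ (equivalently, the smallest k with (A − λI)^k v = 0 for every generalised eigenvector v of λ).

  λ = -1: largest Jordan block has size 3, contributing (x + 1)^3

So m_A(x) = (x + 1)^3 = x^3 + 3*x^2 + 3*x + 1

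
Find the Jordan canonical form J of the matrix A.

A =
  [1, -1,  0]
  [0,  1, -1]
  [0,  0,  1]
J_3(1)

The characteristic polynomial is
  det(x·I − A) = x^3 - 3*x^2 + 3*x - 1 = (x - 1)^3

Eigenvalues and multiplicities (the geometric multiplicity of λ is n − rank(A − λI), which equals the number of Jordan blocks for λ):
  λ = 1: algebraic multiplicity = 3, geometric multiplicity = 1

Determining the block sizes for each eigenvalue:
  λ = 1: one block (gm = 1), so the single block has size am = 3 → block sizes [3]

Assembling the blocks gives a Jordan form
J =
  [1, 1, 0]
  [0, 1, 1]
  [0, 0, 1]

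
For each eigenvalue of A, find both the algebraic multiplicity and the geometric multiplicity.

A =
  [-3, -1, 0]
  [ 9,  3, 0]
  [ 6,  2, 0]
λ = 0: alg = 3, geom = 2

Step 1 — factor the characteristic polynomial to read off the algebraic multiplicities:
  χ_A(x) = x^3

Step 2 — compute geometric multiplicities via the rank-nullity identity g(λ) = n − rank(A − λI):
  rank(A − (0)·I) = 1, so dim ker(A − (0)·I) = n − 1 = 2

Summary:
  λ = 0: algebraic multiplicity = 3, geometric multiplicity = 2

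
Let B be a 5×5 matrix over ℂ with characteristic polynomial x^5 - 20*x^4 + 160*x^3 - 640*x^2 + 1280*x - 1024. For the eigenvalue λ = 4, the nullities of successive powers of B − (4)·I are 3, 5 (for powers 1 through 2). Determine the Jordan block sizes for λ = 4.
Block sizes for λ = 4: [2, 2, 1]

From the dimensions of kernels of powers, the number of Jordan blocks of size at least j is d_j − d_{j−1} where d_j = dim ker(N^j) (with d_0 = 0). Computing the differences gives [3, 2].
The number of blocks of size exactly k is (#blocks of size ≥ k) − (#blocks of size ≥ k + 1), so the partition is: 1 block(s) of size 1, 2 block(s) of size 2.
In nonincreasing order the block sizes are [2, 2, 1].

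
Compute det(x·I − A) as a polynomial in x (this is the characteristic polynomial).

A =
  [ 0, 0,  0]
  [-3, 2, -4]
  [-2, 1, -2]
x^3

Expanding det(x·I − A) (e.g. by cofactor expansion or by noting that A is similar to its Jordan form J, which has the same characteristic polynomial as A) gives
  χ_A(x) = x^3
which factors as x^3. The eigenvalues (with algebraic multiplicities) are λ = 0 with multiplicity 3.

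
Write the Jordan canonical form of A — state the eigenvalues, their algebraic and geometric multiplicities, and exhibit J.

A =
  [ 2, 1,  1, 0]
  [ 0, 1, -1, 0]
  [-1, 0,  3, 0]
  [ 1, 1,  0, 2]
J_3(2) ⊕ J_1(2)

The characteristic polynomial is
  det(x·I − A) = x^4 - 8*x^3 + 24*x^2 - 32*x + 16 = (x - 2)^4

Eigenvalues and multiplicities (the geometric multiplicity of λ is n − rank(A − λI), which equals the number of Jordan blocks for λ):
  λ = 2: algebraic multiplicity = 4, geometric multiplicity = 2

Determining the block sizes for each eigenvalue:
  λ = 2: with am = 4 and gm = 2, the partition is not yet determined (e.g. several partitions of 4 into 2 parts exist). Let N = A − (2)·I. Computing rank(N^1) = 2, rank(N^2) = 1, rank(N^3) = 0; the number of blocks of size ≥ j is rank(N^{j−1}) − rank(N^j), giving [2, 1, 1]. So we have 1 block(s) of size 3, 1 block(s) of size 1 → block sizes [3, 1]

Assembling the blocks gives a Jordan form
J =
  [2, 1, 0, 0]
  [0, 2, 1, 0]
  [0, 0, 2, 0]
  [0, 0, 0, 2]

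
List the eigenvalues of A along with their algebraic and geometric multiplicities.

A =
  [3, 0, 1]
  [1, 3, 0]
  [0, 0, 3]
λ = 3: alg = 3, geom = 1

Step 1 — factor the characteristic polynomial to read off the algebraic multiplicities:
  χ_A(x) = (x - 3)^3

Step 2 — compute geometric multiplicities via the rank-nullity identity g(λ) = n − rank(A − λI):
  rank(A − (3)·I) = 2, so dim ker(A − (3)·I) = n − 2 = 1

Summary:
  λ = 3: algebraic multiplicity = 3, geometric multiplicity = 1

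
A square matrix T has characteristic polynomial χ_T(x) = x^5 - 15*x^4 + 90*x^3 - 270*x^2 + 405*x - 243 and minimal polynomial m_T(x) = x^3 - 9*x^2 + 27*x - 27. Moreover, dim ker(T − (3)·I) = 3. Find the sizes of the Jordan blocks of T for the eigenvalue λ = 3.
Block sizes for λ = 3: [3, 1, 1]

Step 1 — from the characteristic polynomial, algebraic multiplicity of λ = 3 is 5. From dim ker(T − (3)·I) = 3, there are exactly 3 Jordan blocks for λ = 3.
Step 2 — from the minimal polynomial, the factor (x − 3)^3 tells us the largest block for λ = 3 has size 3.
Step 3 — with total size 5, 3 blocks, and largest block 3, the block sizes (in nonincreasing order) are [3, 1, 1].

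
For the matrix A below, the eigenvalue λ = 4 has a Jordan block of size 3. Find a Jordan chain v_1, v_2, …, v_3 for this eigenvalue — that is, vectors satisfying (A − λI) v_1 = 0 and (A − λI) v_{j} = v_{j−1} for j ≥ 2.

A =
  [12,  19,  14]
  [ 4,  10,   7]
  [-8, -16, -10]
A Jordan chain for λ = 4 of length 3:
v_1 = (28, 0, -16)ᵀ
v_2 = (8, 4, -8)ᵀ
v_3 = (1, 0, 0)ᵀ

Let N = A − (4)·I. We want v_3 with N^3 v_3 = 0 but N^2 v_3 ≠ 0; then v_{j-1} := N · v_j for j = 3, …, 2.

Pick v_3 = (1, 0, 0)ᵀ.
Then v_2 = N · v_3 = (8, 4, -8)ᵀ.
Then v_1 = N · v_2 = (28, 0, -16)ᵀ.

Sanity check: (A − (4)·I) v_1 = (0, 0, 0)ᵀ = 0. ✓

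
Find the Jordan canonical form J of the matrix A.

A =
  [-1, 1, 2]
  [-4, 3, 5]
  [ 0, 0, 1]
J_3(1)

The characteristic polynomial is
  det(x·I − A) = x^3 - 3*x^2 + 3*x - 1 = (x - 1)^3

Eigenvalues and multiplicities (the geometric multiplicity of λ is n − rank(A − λI), which equals the number of Jordan blocks for λ):
  λ = 1: algebraic multiplicity = 3, geometric multiplicity = 1

Determining the block sizes for each eigenvalue:
  λ = 1: one block (gm = 1), so the single block has size am = 3 → block sizes [3]

Assembling the blocks gives a Jordan form
J =
  [1, 1, 0]
  [0, 1, 1]
  [0, 0, 1]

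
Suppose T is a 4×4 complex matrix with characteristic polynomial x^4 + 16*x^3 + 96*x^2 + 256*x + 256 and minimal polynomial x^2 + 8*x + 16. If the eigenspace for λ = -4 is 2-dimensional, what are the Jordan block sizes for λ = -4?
Block sizes for λ = -4: [2, 2]

Step 1 — from the characteristic polynomial, algebraic multiplicity of λ = -4 is 4. From dim ker(T − (-4)·I) = 2, there are exactly 2 Jordan blocks for λ = -4.
Step 2 — from the minimal polynomial, the factor (x + 4)^2 tells us the largest block for λ = -4 has size 2.
Step 3 — with total size 4, 2 blocks, and largest block 2, the block sizes (in nonincreasing order) are [2, 2].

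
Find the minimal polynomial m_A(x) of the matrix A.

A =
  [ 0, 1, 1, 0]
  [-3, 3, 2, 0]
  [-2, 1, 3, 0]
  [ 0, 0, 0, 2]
x^3 - 6*x^2 + 12*x - 8

The characteristic polynomial is χ_A(x) = (x - 2)^4, so the eigenvalues are known. The minimal polynomial is
  m_A(x) = Π_λ (x − λ)^{k_λ}
where k_λ is the size of the *largest* Jordan block for λ (equivalently, the smallest k with (A − λI)^k v = 0 for every generalised eigenvector v of λ).

  λ = 2: largest Jordan block has size 3, contributing (x − 2)^3

So m_A(x) = (x - 2)^3 = x^3 - 6*x^2 + 12*x - 8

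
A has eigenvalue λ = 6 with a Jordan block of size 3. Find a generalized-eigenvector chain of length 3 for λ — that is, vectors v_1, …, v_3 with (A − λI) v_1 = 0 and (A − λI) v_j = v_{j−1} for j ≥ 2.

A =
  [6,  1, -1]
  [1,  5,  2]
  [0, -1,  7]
A Jordan chain for λ = 6 of length 3:
v_1 = (1, -1, -1)ᵀ
v_2 = (0, 1, 0)ᵀ
v_3 = (1, 0, 0)ᵀ

Let N = A − (6)·I. We want v_3 with N^3 v_3 = 0 but N^2 v_3 ≠ 0; then v_{j-1} := N · v_j for j = 3, …, 2.

Pick v_3 = (1, 0, 0)ᵀ.
Then v_2 = N · v_3 = (0, 1, 0)ᵀ.
Then v_1 = N · v_2 = (1, -1, -1)ᵀ.

Sanity check: (A − (6)·I) v_1 = (0, 0, 0)ᵀ = 0. ✓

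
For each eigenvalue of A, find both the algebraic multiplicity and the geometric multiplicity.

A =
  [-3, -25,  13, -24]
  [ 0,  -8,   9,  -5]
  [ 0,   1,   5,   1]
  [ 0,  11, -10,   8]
λ = -3: alg = 2, geom = 1; λ = 4: alg = 2, geom = 1

Step 1 — factor the characteristic polynomial to read off the algebraic multiplicities:
  χ_A(x) = (x - 4)^2*(x + 3)^2

Step 2 — compute geometric multiplicities via the rank-nullity identity g(λ) = n − rank(A − λI):
  rank(A − (-3)·I) = 3, so dim ker(A − (-3)·I) = n − 3 = 1
  rank(A − (4)·I) = 3, so dim ker(A − (4)·I) = n − 3 = 1

Summary:
  λ = -3: algebraic multiplicity = 2, geometric multiplicity = 1
  λ = 4: algebraic multiplicity = 2, geometric multiplicity = 1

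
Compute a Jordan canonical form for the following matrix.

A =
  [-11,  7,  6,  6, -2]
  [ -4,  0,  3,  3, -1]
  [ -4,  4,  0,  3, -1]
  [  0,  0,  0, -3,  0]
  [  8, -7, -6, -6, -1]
J_3(-3) ⊕ J_1(-3) ⊕ J_1(-3)

The characteristic polynomial is
  det(x·I − A) = x^5 + 15*x^4 + 90*x^3 + 270*x^2 + 405*x + 243 = (x + 3)^5

Eigenvalues and multiplicities (the geometric multiplicity of λ is n − rank(A − λI), which equals the number of Jordan blocks for λ):
  λ = -3: algebraic multiplicity = 5, geometric multiplicity = 3

Determining the block sizes for each eigenvalue:
  λ = -3: with am = 5 and gm = 3, the partition is not yet determined (e.g. several partitions of 5 into 3 parts exist). Let N = A − (-3)·I. Computing rank(N^1) = 2, rank(N^2) = 1, rank(N^3) = 0; the number of blocks of size ≥ j is rank(N^{j−1}) − rank(N^j), giving [3, 1, 1]. So we have 1 block(s) of size 3, 2 block(s) of size 1 → block sizes [3, 1, 1]

Assembling the blocks gives a Jordan form
J =
  [-3,  1,  0,  0,  0]
  [ 0, -3,  1,  0,  0]
  [ 0,  0, -3,  0,  0]
  [ 0,  0,  0, -3,  0]
  [ 0,  0,  0,  0, -3]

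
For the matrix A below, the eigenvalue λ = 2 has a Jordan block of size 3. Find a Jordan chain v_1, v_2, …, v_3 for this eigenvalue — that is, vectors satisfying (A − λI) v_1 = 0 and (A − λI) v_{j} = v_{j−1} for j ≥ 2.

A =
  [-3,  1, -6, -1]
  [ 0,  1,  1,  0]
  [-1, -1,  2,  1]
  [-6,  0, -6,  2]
A Jordan chain for λ = 2 of length 3:
v_1 = (-1, 1, 1, 0)ᵀ
v_2 = (-1, 0, 1, 0)ᵀ
v_3 = (0, 0, 0, 1)ᵀ

Let N = A − (2)·I. We want v_3 with N^3 v_3 = 0 but N^2 v_3 ≠ 0; then v_{j-1} := N · v_j for j = 3, …, 2.

Pick v_3 = (0, 0, 0, 1)ᵀ.
Then v_2 = N · v_3 = (-1, 0, 1, 0)ᵀ.
Then v_1 = N · v_2 = (-1, 1, 1, 0)ᵀ.

Sanity check: (A − (2)·I) v_1 = (0, 0, 0, 0)ᵀ = 0. ✓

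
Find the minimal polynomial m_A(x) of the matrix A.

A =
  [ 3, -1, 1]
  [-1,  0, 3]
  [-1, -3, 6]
x^3 - 9*x^2 + 27*x - 27

The characteristic polynomial is χ_A(x) = (x - 3)^3, so the eigenvalues are known. The minimal polynomial is
  m_A(x) = Π_λ (x − λ)^{k_λ}
where k_λ is the size of the *largest* Jordan block for λ (equivalently, the smallest k with (A − λI)^k v = 0 for every generalised eigenvector v of λ).

  λ = 3: largest Jordan block has size 3, contributing (x − 3)^3

So m_A(x) = (x - 3)^3 = x^3 - 9*x^2 + 27*x - 27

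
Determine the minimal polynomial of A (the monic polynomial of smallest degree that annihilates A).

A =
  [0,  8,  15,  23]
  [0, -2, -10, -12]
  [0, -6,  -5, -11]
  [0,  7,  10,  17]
x^3 - 10*x^2 + 25*x

The characteristic polynomial is χ_A(x) = x^2*(x - 5)^2, so the eigenvalues are known. The minimal polynomial is
  m_A(x) = Π_λ (x − λ)^{k_λ}
where k_λ is the size of the *largest* Jordan block for λ (equivalently, the smallest k with (A − λI)^k v = 0 for every generalised eigenvector v of λ).

  λ = 0: largest Jordan block has size 1, contributing (x − 0)
  λ = 5: largest Jordan block has size 2, contributing (x − 5)^2

So m_A(x) = x*(x - 5)^2 = x^3 - 10*x^2 + 25*x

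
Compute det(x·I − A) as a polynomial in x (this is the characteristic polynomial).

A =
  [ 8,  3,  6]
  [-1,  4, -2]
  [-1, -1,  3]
x^3 - 15*x^2 + 75*x - 125

Expanding det(x·I − A) (e.g. by cofactor expansion or by noting that A is similar to its Jordan form J, which has the same characteristic polynomial as A) gives
  χ_A(x) = x^3 - 15*x^2 + 75*x - 125
which factors as (x - 5)^3. The eigenvalues (with algebraic multiplicities) are λ = 5 with multiplicity 3.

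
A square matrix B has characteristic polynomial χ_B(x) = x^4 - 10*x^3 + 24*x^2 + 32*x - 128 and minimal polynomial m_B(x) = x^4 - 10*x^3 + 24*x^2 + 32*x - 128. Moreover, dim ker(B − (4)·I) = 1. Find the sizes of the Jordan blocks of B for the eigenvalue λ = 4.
Block sizes for λ = 4: [3]

Step 1 — from the characteristic polynomial, algebraic multiplicity of λ = 4 is 3. From dim ker(B − (4)·I) = 1, there are exactly 1 Jordan blocks for λ = 4.
Step 2 — from the minimal polynomial, the factor (x − 4)^3 tells us the largest block for λ = 4 has size 3.
Step 3 — with total size 3, 1 blocks, and largest block 3, the block sizes (in nonincreasing order) are [3].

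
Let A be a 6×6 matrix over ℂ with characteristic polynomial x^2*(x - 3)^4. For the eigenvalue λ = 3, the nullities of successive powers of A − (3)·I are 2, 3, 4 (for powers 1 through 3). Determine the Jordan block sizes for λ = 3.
Block sizes for λ = 3: [3, 1]

From the dimensions of kernels of powers, the number of Jordan blocks of size at least j is d_j − d_{j−1} where d_j = dim ker(N^j) (with d_0 = 0). Computing the differences gives [2, 1, 1].
The number of blocks of size exactly k is (#blocks of size ≥ k) − (#blocks of size ≥ k + 1), so the partition is: 1 block(s) of size 1, 1 block(s) of size 3.
In nonincreasing order the block sizes are [3, 1].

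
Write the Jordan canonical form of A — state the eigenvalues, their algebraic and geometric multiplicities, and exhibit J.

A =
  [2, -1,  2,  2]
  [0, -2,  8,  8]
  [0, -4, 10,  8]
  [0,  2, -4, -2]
J_2(2) ⊕ J_1(2) ⊕ J_1(2)

The characteristic polynomial is
  det(x·I − A) = x^4 - 8*x^3 + 24*x^2 - 32*x + 16 = (x - 2)^4

Eigenvalues and multiplicities (the geometric multiplicity of λ is n − rank(A − λI), which equals the number of Jordan blocks for λ):
  λ = 2: algebraic multiplicity = 4, geometric multiplicity = 3

Determining the block sizes for each eigenvalue:
  λ = 2: 3 blocks summing to 4 forces exactly one block of size 2 and the rest size 1 → block sizes [2, 1, 1]

Assembling the blocks gives a Jordan form
J =
  [2, 1, 0, 0]
  [0, 2, 0, 0]
  [0, 0, 2, 0]
  [0, 0, 0, 2]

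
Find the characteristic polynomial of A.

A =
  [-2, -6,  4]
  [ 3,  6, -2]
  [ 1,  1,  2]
x^3 - 6*x^2 + 12*x - 8

Expanding det(x·I − A) (e.g. by cofactor expansion or by noting that A is similar to its Jordan form J, which has the same characteristic polynomial as A) gives
  χ_A(x) = x^3 - 6*x^2 + 12*x - 8
which factors as (x - 2)^3. The eigenvalues (with algebraic multiplicities) are λ = 2 with multiplicity 3.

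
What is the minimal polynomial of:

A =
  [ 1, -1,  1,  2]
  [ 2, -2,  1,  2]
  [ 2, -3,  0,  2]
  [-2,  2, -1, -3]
x^3 + 3*x^2 + 3*x + 1

The characteristic polynomial is χ_A(x) = (x + 1)^4, so the eigenvalues are known. The minimal polynomial is
  m_A(x) = Π_λ (x − λ)^{k_λ}
where k_λ is the size of the *largest* Jordan block for λ (equivalently, the smallest k with (A − λI)^k v = 0 for every generalised eigenvector v of λ).

  λ = -1: largest Jordan block has size 3, contributing (x + 1)^3

So m_A(x) = (x + 1)^3 = x^3 + 3*x^2 + 3*x + 1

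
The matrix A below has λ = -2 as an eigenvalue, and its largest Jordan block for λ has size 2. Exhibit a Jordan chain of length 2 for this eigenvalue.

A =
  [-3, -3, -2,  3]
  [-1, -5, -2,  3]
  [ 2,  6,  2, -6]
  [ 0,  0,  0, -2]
A Jordan chain for λ = -2 of length 2:
v_1 = (-1, -1, 2, 0)ᵀ
v_2 = (1, 0, 0, 0)ᵀ

Let N = A − (-2)·I. We want v_2 with N^2 v_2 = 0 but N^1 v_2 ≠ 0; then v_{j-1} := N · v_j for j = 2, …, 2.

Pick v_2 = (1, 0, 0, 0)ᵀ.
Then v_1 = N · v_2 = (-1, -1, 2, 0)ᵀ.

Sanity check: (A − (-2)·I) v_1 = (0, 0, 0, 0)ᵀ = 0. ✓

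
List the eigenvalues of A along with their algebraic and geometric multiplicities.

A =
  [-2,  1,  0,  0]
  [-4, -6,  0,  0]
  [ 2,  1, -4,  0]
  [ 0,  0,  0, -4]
λ = -4: alg = 4, geom = 3

Step 1 — factor the characteristic polynomial to read off the algebraic multiplicities:
  χ_A(x) = (x + 4)^4

Step 2 — compute geometric multiplicities via the rank-nullity identity g(λ) = n − rank(A − λI):
  rank(A − (-4)·I) = 1, so dim ker(A − (-4)·I) = n − 1 = 3

Summary:
  λ = -4: algebraic multiplicity = 4, geometric multiplicity = 3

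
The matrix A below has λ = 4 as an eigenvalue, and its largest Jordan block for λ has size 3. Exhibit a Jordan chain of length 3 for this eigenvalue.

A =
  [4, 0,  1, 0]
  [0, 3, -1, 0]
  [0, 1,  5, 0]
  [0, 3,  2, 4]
A Jordan chain for λ = 4 of length 3:
v_1 = (1, 0, 0, -1)ᵀ
v_2 = (0, -1, 1, 3)ᵀ
v_3 = (0, 1, 0, 0)ᵀ

Let N = A − (4)·I. We want v_3 with N^3 v_3 = 0 but N^2 v_3 ≠ 0; then v_{j-1} := N · v_j for j = 3, …, 2.

Pick v_3 = (0, 1, 0, 0)ᵀ.
Then v_2 = N · v_3 = (0, -1, 1, 3)ᵀ.
Then v_1 = N · v_2 = (1, 0, 0, -1)ᵀ.

Sanity check: (A − (4)·I) v_1 = (0, 0, 0, 0)ᵀ = 0. ✓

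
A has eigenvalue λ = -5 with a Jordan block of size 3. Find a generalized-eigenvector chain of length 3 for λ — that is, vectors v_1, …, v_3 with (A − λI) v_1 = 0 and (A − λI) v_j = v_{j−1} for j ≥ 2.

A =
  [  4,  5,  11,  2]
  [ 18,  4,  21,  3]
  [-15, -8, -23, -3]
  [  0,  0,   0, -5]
A Jordan chain for λ = -5 of length 3:
v_1 = (6, 9, -9, 0)ᵀ
v_2 = (9, 18, -15, 0)ᵀ
v_3 = (1, 0, 0, 0)ᵀ

Let N = A − (-5)·I. We want v_3 with N^3 v_3 = 0 but N^2 v_3 ≠ 0; then v_{j-1} := N · v_j for j = 3, …, 2.

Pick v_3 = (1, 0, 0, 0)ᵀ.
Then v_2 = N · v_3 = (9, 18, -15, 0)ᵀ.
Then v_1 = N · v_2 = (6, 9, -9, 0)ᵀ.

Sanity check: (A − (-5)·I) v_1 = (0, 0, 0, 0)ᵀ = 0. ✓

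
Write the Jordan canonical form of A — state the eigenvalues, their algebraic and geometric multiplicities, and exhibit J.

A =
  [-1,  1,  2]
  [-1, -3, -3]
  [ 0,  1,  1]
J_3(-1)

The characteristic polynomial is
  det(x·I − A) = x^3 + 3*x^2 + 3*x + 1 = (x + 1)^3

Eigenvalues and multiplicities (the geometric multiplicity of λ is n − rank(A − λI), which equals the number of Jordan blocks for λ):
  λ = -1: algebraic multiplicity = 3, geometric multiplicity = 1

Determining the block sizes for each eigenvalue:
  λ = -1: one block (gm = 1), so the single block has size am = 3 → block sizes [3]

Assembling the blocks gives a Jordan form
J =
  [-1,  1,  0]
  [ 0, -1,  1]
  [ 0,  0, -1]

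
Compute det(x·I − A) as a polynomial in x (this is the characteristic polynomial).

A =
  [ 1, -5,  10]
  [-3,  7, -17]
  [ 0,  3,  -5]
x^3 - 3*x^2 + 3*x - 1

Expanding det(x·I − A) (e.g. by cofactor expansion or by noting that A is similar to its Jordan form J, which has the same characteristic polynomial as A) gives
  χ_A(x) = x^3 - 3*x^2 + 3*x - 1
which factors as (x - 1)^3. The eigenvalues (with algebraic multiplicities) are λ = 1 with multiplicity 3.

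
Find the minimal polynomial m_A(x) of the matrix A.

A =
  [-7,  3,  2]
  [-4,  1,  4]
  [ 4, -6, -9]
x^2 + 10*x + 25

The characteristic polynomial is χ_A(x) = (x + 5)^3, so the eigenvalues are known. The minimal polynomial is
  m_A(x) = Π_λ (x − λ)^{k_λ}
where k_λ is the size of the *largest* Jordan block for λ (equivalently, the smallest k with (A − λI)^k v = 0 for every generalised eigenvector v of λ).

  λ = -5: largest Jordan block has size 2, contributing (x + 5)^2

So m_A(x) = (x + 5)^2 = x^2 + 10*x + 25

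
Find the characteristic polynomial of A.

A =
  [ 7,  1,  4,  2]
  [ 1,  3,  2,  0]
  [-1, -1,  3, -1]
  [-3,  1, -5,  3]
x^4 - 16*x^3 + 96*x^2 - 256*x + 256

Expanding det(x·I − A) (e.g. by cofactor expansion or by noting that A is similar to its Jordan form J, which has the same characteristic polynomial as A) gives
  χ_A(x) = x^4 - 16*x^3 + 96*x^2 - 256*x + 256
which factors as (x - 4)^4. The eigenvalues (with algebraic multiplicities) are λ = 4 with multiplicity 4.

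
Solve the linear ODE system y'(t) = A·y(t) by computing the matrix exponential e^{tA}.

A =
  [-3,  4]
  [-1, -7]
e^{tA} =
  [2*t*exp(-5*t) + exp(-5*t), 4*t*exp(-5*t)]
  [-t*exp(-5*t), -2*t*exp(-5*t) + exp(-5*t)]

Strategy: write A = P · J · P⁻¹ where J is a Jordan canonical form, so e^{tA} = P · e^{tJ} · P⁻¹, and e^{tJ} can be computed block-by-block.

A has Jordan form
J =
  [-5,  1]
  [ 0, -5]
(up to reordering of blocks).

Per-block formulas:
  For a 2×2 Jordan block J_2(-5): exp(t · J_2(-5)) = e^(-5t)·(I + t·N), where N is the 2×2 nilpotent shift.

After assembling e^{tJ} and conjugating by P, we get:

e^{tA} =
  [2*t*exp(-5*t) + exp(-5*t), 4*t*exp(-5*t)]
  [-t*exp(-5*t), -2*t*exp(-5*t) + exp(-5*t)]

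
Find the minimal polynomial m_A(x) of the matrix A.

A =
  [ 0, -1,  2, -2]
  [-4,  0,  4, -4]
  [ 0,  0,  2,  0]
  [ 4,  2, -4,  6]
x^2 - 4*x + 4

The characteristic polynomial is χ_A(x) = (x - 2)^4, so the eigenvalues are known. The minimal polynomial is
  m_A(x) = Π_λ (x − λ)^{k_λ}
where k_λ is the size of the *largest* Jordan block for λ (equivalently, the smallest k with (A − λI)^k v = 0 for every generalised eigenvector v of λ).

  λ = 2: largest Jordan block has size 2, contributing (x − 2)^2

So m_A(x) = (x - 2)^2 = x^2 - 4*x + 4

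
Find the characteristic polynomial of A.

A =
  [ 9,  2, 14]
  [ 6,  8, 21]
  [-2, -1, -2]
x^3 - 15*x^2 + 75*x - 125

Expanding det(x·I − A) (e.g. by cofactor expansion or by noting that A is similar to its Jordan form J, which has the same characteristic polynomial as A) gives
  χ_A(x) = x^3 - 15*x^2 + 75*x - 125
which factors as (x - 5)^3. The eigenvalues (with algebraic multiplicities) are λ = 5 with multiplicity 3.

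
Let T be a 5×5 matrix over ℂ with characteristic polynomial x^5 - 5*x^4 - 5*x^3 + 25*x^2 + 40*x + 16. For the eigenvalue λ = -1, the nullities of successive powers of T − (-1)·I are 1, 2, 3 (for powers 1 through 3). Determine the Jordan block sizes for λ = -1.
Block sizes for λ = -1: [3]

From the dimensions of kernels of powers, the number of Jordan blocks of size at least j is d_j − d_{j−1} where d_j = dim ker(N^j) (with d_0 = 0). Computing the differences gives [1, 1, 1].
The number of blocks of size exactly k is (#blocks of size ≥ k) − (#blocks of size ≥ k + 1), so the partition is: 1 block(s) of size 3.
In nonincreasing order the block sizes are [3].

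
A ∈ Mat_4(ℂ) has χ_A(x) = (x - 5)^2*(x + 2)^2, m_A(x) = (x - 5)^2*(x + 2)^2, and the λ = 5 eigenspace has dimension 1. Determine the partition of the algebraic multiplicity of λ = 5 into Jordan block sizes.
Block sizes for λ = 5: [2]

Step 1 — from the characteristic polynomial, algebraic multiplicity of λ = 5 is 2. From dim ker(A − (5)·I) = 1, there are exactly 1 Jordan blocks for λ = 5.
Step 2 — from the minimal polynomial, the factor (x − 5)^2 tells us the largest block for λ = 5 has size 2.
Step 3 — with total size 2, 1 blocks, and largest block 2, the block sizes (in nonincreasing order) are [2].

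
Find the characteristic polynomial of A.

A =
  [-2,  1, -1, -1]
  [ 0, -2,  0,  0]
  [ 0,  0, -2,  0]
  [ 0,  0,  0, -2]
x^4 + 8*x^3 + 24*x^2 + 32*x + 16

Expanding det(x·I − A) (e.g. by cofactor expansion or by noting that A is similar to its Jordan form J, which has the same characteristic polynomial as A) gives
  χ_A(x) = x^4 + 8*x^3 + 24*x^2 + 32*x + 16
which factors as (x + 2)^4. The eigenvalues (with algebraic multiplicities) are λ = -2 with multiplicity 4.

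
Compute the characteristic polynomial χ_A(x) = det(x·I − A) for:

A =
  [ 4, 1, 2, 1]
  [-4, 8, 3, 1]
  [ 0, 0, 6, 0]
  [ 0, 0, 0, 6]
x^4 - 24*x^3 + 216*x^2 - 864*x + 1296

Expanding det(x·I − A) (e.g. by cofactor expansion or by noting that A is similar to its Jordan form J, which has the same characteristic polynomial as A) gives
  χ_A(x) = x^4 - 24*x^3 + 216*x^2 - 864*x + 1296
which factors as (x - 6)^4. The eigenvalues (with algebraic multiplicities) are λ = 6 with multiplicity 4.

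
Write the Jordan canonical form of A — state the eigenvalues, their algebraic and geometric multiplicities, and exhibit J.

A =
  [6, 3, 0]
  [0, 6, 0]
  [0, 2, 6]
J_2(6) ⊕ J_1(6)

The characteristic polynomial is
  det(x·I − A) = x^3 - 18*x^2 + 108*x - 216 = (x - 6)^3

Eigenvalues and multiplicities (the geometric multiplicity of λ is n − rank(A − λI), which equals the number of Jordan blocks for λ):
  λ = 6: algebraic multiplicity = 3, geometric multiplicity = 2

Determining the block sizes for each eigenvalue:
  λ = 6: 2 blocks summing to 3 forces exactly one block of size 2 and the rest size 1 → block sizes [2, 1]

Assembling the blocks gives a Jordan form
J =
  [6, 1, 0]
  [0, 6, 0]
  [0, 0, 6]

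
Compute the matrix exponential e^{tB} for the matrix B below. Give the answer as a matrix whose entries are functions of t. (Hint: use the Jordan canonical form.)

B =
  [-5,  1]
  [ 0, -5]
e^{tB} =
  [exp(-5*t), t*exp(-5*t)]
  [0, exp(-5*t)]

Strategy: write B = P · J · P⁻¹ where J is a Jordan canonical form, so e^{tB} = P · e^{tJ} · P⁻¹, and e^{tJ} can be computed block-by-block.

B has Jordan form
J =
  [-5,  1]
  [ 0, -5]
(up to reordering of blocks).

Per-block formulas:
  For a 2×2 Jordan block J_2(-5): exp(t · J_2(-5)) = e^(-5t)·(I + t·N), where N is the 2×2 nilpotent shift.

After assembling e^{tJ} and conjugating by P, we get:

e^{tB} =
  [exp(-5*t), t*exp(-5*t)]
  [0, exp(-5*t)]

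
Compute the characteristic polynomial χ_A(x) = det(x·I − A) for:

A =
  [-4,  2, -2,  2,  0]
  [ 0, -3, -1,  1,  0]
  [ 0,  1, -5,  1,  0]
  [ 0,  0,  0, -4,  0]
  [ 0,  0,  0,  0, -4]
x^5 + 20*x^4 + 160*x^3 + 640*x^2 + 1280*x + 1024

Expanding det(x·I − A) (e.g. by cofactor expansion or by noting that A is similar to its Jordan form J, which has the same characteristic polynomial as A) gives
  χ_A(x) = x^5 + 20*x^4 + 160*x^3 + 640*x^2 + 1280*x + 1024
which factors as (x + 4)^5. The eigenvalues (with algebraic multiplicities) are λ = -4 with multiplicity 5.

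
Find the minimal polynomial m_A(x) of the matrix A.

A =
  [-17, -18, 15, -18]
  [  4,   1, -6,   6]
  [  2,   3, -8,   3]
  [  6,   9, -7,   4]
x^3 + 15*x^2 + 75*x + 125

The characteristic polynomial is χ_A(x) = (x + 5)^4, so the eigenvalues are known. The minimal polynomial is
  m_A(x) = Π_λ (x − λ)^{k_λ}
where k_λ is the size of the *largest* Jordan block for λ (equivalently, the smallest k with (A − λI)^k v = 0 for every generalised eigenvector v of λ).

  λ = -5: largest Jordan block has size 3, contributing (x + 5)^3

So m_A(x) = (x + 5)^3 = x^3 + 15*x^2 + 75*x + 125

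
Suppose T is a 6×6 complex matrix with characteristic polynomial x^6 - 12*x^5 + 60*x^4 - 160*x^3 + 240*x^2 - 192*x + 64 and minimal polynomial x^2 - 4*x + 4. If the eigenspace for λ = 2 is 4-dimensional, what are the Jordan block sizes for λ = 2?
Block sizes for λ = 2: [2, 2, 1, 1]

Step 1 — from the characteristic polynomial, algebraic multiplicity of λ = 2 is 6. From dim ker(T − (2)·I) = 4, there are exactly 4 Jordan blocks for λ = 2.
Step 2 — from the minimal polynomial, the factor (x − 2)^2 tells us the largest block for λ = 2 has size 2.
Step 3 — with total size 6, 4 blocks, and largest block 2, the block sizes (in nonincreasing order) are [2, 2, 1, 1].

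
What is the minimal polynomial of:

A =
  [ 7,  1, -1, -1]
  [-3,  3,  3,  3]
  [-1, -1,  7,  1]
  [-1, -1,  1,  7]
x^2 - 12*x + 36

The characteristic polynomial is χ_A(x) = (x - 6)^4, so the eigenvalues are known. The minimal polynomial is
  m_A(x) = Π_λ (x − λ)^{k_λ}
where k_λ is the size of the *largest* Jordan block for λ (equivalently, the smallest k with (A − λI)^k v = 0 for every generalised eigenvector v of λ).

  λ = 6: largest Jordan block has size 2, contributing (x − 6)^2

So m_A(x) = (x - 6)^2 = x^2 - 12*x + 36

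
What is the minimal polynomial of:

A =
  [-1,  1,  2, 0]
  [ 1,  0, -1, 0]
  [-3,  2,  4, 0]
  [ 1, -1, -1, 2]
x^4 - 5*x^3 + 9*x^2 - 7*x + 2

The characteristic polynomial is χ_A(x) = (x - 2)*(x - 1)^3, so the eigenvalues are known. The minimal polynomial is
  m_A(x) = Π_λ (x − λ)^{k_λ}
where k_λ is the size of the *largest* Jordan block for λ (equivalently, the smallest k with (A − λI)^k v = 0 for every generalised eigenvector v of λ).

  λ = 1: largest Jordan block has size 3, contributing (x − 1)^3
  λ = 2: largest Jordan block has size 1, contributing (x − 2)

So m_A(x) = (x - 2)*(x - 1)^3 = x^4 - 5*x^3 + 9*x^2 - 7*x + 2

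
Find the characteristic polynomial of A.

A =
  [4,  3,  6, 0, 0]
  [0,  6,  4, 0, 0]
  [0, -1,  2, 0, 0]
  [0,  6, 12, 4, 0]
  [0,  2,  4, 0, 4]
x^5 - 20*x^4 + 160*x^3 - 640*x^2 + 1280*x - 1024

Expanding det(x·I − A) (e.g. by cofactor expansion or by noting that A is similar to its Jordan form J, which has the same characteristic polynomial as A) gives
  χ_A(x) = x^5 - 20*x^4 + 160*x^3 - 640*x^2 + 1280*x - 1024
which factors as (x - 4)^5. The eigenvalues (with algebraic multiplicities) are λ = 4 with multiplicity 5.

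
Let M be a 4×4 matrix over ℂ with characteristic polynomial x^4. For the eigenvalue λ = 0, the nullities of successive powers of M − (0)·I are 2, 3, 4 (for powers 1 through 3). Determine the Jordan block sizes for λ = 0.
Block sizes for λ = 0: [3, 1]

From the dimensions of kernels of powers, the number of Jordan blocks of size at least j is d_j − d_{j−1} where d_j = dim ker(N^j) (with d_0 = 0). Computing the differences gives [2, 1, 1].
The number of blocks of size exactly k is (#blocks of size ≥ k) − (#blocks of size ≥ k + 1), so the partition is: 1 block(s) of size 1, 1 block(s) of size 3.
In nonincreasing order the block sizes are [3, 1].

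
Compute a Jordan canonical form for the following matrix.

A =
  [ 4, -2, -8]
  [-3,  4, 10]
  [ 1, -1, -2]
J_3(2)

The characteristic polynomial is
  det(x·I − A) = x^3 - 6*x^2 + 12*x - 8 = (x - 2)^3

Eigenvalues and multiplicities (the geometric multiplicity of λ is n − rank(A − λI), which equals the number of Jordan blocks for λ):
  λ = 2: algebraic multiplicity = 3, geometric multiplicity = 1

Determining the block sizes for each eigenvalue:
  λ = 2: one block (gm = 1), so the single block has size am = 3 → block sizes [3]

Assembling the blocks gives a Jordan form
J =
  [2, 1, 0]
  [0, 2, 1]
  [0, 0, 2]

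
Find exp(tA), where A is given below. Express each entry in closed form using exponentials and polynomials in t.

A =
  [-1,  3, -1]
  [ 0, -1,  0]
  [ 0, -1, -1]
e^{tA} =
  [exp(-t), t^2*exp(-t)/2 + 3*t*exp(-t), -t*exp(-t)]
  [0, exp(-t), 0]
  [0, -t*exp(-t), exp(-t)]

Strategy: write A = P · J · P⁻¹ where J is a Jordan canonical form, so e^{tA} = P · e^{tJ} · P⁻¹, and e^{tJ} can be computed block-by-block.

A has Jordan form
J =
  [-1,  1,  0]
  [ 0, -1,  1]
  [ 0,  0, -1]
(up to reordering of blocks).

Per-block formulas:
  For a 3×3 Jordan block J_3(-1): exp(t · J_3(-1)) = e^(-1t)·(I + t·N + (t^2/2)·N^2), where N is the 3×3 nilpotent shift.

After assembling e^{tJ} and conjugating by P, we get:

e^{tA} =
  [exp(-t), t^2*exp(-t)/2 + 3*t*exp(-t), -t*exp(-t)]
  [0, exp(-t), 0]
  [0, -t*exp(-t), exp(-t)]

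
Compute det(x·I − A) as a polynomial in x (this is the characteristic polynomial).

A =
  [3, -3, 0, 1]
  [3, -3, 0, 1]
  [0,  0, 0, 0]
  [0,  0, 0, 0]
x^4

Expanding det(x·I − A) (e.g. by cofactor expansion or by noting that A is similar to its Jordan form J, which has the same characteristic polynomial as A) gives
  χ_A(x) = x^4
which factors as x^4. The eigenvalues (with algebraic multiplicities) are λ = 0 with multiplicity 4.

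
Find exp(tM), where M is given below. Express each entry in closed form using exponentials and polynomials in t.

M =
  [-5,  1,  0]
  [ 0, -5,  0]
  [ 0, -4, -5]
e^{tM} =
  [exp(-5*t), t*exp(-5*t), 0]
  [0, exp(-5*t), 0]
  [0, -4*t*exp(-5*t), exp(-5*t)]

Strategy: write M = P · J · P⁻¹ where J is a Jordan canonical form, so e^{tM} = P · e^{tJ} · P⁻¹, and e^{tJ} can be computed block-by-block.

M has Jordan form
J =
  [-5,  1,  0]
  [ 0, -5,  0]
  [ 0,  0, -5]
(up to reordering of blocks).

Per-block formulas:
  For a 2×2 Jordan block J_2(-5): exp(t · J_2(-5)) = e^(-5t)·(I + t·N), where N is the 2×2 nilpotent shift.
  For a 1×1 block at λ = -5: exp(t · [-5]) = [e^(-5t)].

After assembling e^{tJ} and conjugating by P, we get:

e^{tM} =
  [exp(-5*t), t*exp(-5*t), 0]
  [0, exp(-5*t), 0]
  [0, -4*t*exp(-5*t), exp(-5*t)]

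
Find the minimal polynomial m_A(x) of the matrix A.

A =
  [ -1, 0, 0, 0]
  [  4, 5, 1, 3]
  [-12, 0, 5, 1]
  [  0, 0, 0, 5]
x^4 - 14*x^3 + 60*x^2 - 50*x - 125

The characteristic polynomial is χ_A(x) = (x - 5)^3*(x + 1), so the eigenvalues are known. The minimal polynomial is
  m_A(x) = Π_λ (x − λ)^{k_λ}
where k_λ is the size of the *largest* Jordan block for λ (equivalently, the smallest k with (A − λI)^k v = 0 for every generalised eigenvector v of λ).

  λ = -1: largest Jordan block has size 1, contributing (x + 1)
  λ = 5: largest Jordan block has size 3, contributing (x − 5)^3

So m_A(x) = (x - 5)^3*(x + 1) = x^4 - 14*x^3 + 60*x^2 - 50*x - 125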